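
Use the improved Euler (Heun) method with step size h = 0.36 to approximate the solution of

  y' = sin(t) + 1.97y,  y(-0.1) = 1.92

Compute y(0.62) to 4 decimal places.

7.5952

Heun: k1 = f(t_n, y_n); k2 = f(t_n + h, y_n + h·k1); y_{n+1} = y_n + (h/2)·(k1 + k2).
t=-0.100000, y=1.920000:
  k1 = f(-0.100000, 1.920000) = 3.682567
  k2 = f(0.260000, 3.245724) = 6.651157
  y ← 1.920000 + (0.36/2)·(3.682567 + 6.651157) = 3.780070
t=0.260000, y=3.780070:
  k1 = f(0.260000, 3.780070) = 7.703819
  k2 = f(0.620000, 6.553445) = 13.491322
  y ← 3.780070 + (0.36/2)·(7.703819 + 13.491322) = 7.595196
y(0.62) ≈ 7.5952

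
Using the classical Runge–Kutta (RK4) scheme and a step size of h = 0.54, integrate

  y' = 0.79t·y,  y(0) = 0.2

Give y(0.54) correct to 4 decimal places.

RK4: k1 = f(t_n, y_n); k2 = f(t_n + h/2, y_n + (h/2)·k1); k3 = f(t_n + h/2, y_n + (h/2)·k2); k4 = f(t_n + h, y_n + h·k3); y_{n+1} = y_n + (h/6)·(k1 + 2k2 + 2k3 + k4).
t=0.000000, y=0.200000:
  k1 = f(0.000000, 0.200000) = 0.000000
  k2 = f(0.270000, 0.200000) = 0.042660
  k3 = f(0.270000, 0.211518) = 0.045117
  k4 = f(0.540000, 0.224363) = 0.095713
  y ← 0.200000 + (0.54/6)·(k1 + 2k2 + 2k3 + k4) = 0.224414
y(0.54) ≈ 0.2244

0.2244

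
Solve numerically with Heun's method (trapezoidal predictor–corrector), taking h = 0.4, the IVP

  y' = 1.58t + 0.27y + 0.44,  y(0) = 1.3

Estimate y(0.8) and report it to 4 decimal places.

2.5386

Heun: k1 = f(t_n, y_n); k2 = f(t_n + h, y_n + h·k1); y_{n+1} = y_n + (h/2)·(k1 + k2).
t=0.000000, y=1.300000:
  k1 = f(0.000000, 1.300000) = 0.791000
  k2 = f(0.400000, 1.616400) = 1.508428
  y ← 1.300000 + (0.4/2)·(0.791000 + 1.508428) = 1.759886
t=0.400000, y=1.759886:
  k1 = f(0.400000, 1.759886) = 1.547169
  k2 = f(0.800000, 2.378753) = 2.346263
  y ← 1.759886 + (0.4/2)·(1.547169 + 2.346263) = 2.538572
y(0.8) ≈ 2.5386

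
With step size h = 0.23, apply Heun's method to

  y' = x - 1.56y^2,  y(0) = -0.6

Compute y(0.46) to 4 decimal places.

-0.8876

Heun: k1 = f(x_n, y_n); k2 = f(x_n + h, y_n + h·k1); y_{n+1} = y_n + (h/2)·(k1 + k2).
x=0.000000, y=-0.600000:
  k1 = f(0.000000, -0.600000) = -0.561600
  k2 = f(0.230000, -0.729168) = -0.599430
  y ← -0.600000 + (0.23/2)·(-0.561600 + (-0.599430)) = -0.733518
x=0.230000, y=-0.733518:
  k1 = f(0.230000, -0.733518) = -0.609357
  k2 = f(0.460000, -0.873671) = -0.730748
  y ← -0.733518 + (0.23/2)·(-0.609357 + (-0.730748)) = -0.887631
y(0.46) ≈ -0.8876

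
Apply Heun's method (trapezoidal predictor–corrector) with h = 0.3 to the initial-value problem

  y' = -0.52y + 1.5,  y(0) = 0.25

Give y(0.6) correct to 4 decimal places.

Heun: k1 = f(s_n, y_n); k2 = f(s_n + h, y_n + h·k1); y_{n+1} = y_n + (h/2)·(k1 + k2).
s=0.000000, y=0.250000:
  k1 = f(0.000000, 0.250000) = 1.370000
  k2 = f(0.300000, 0.661000) = 1.156280
  y ← 0.250000 + (0.3/2)·(1.370000 + 1.156280) = 0.628942
s=0.300000, y=0.628942:
  k1 = f(0.300000, 0.628942) = 1.172950
  k2 = f(0.600000, 0.980827) = 0.989970
  y ← 0.628942 + (0.3/2)·(1.172950 + 0.989970) = 0.953380
y(0.6) ≈ 0.9534

0.9534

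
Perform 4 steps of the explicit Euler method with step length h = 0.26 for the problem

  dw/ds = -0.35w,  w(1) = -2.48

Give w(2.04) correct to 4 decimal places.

-1.6932

Euler: w_{n+1} = w_n + h·f(s_n, w_n).
s=1.000000, w=-2.480000: f=0.868000 → w ← -2.480000 + 0.26·0.868000 = -2.254320
s=1.260000, w=-2.254320: f=0.789012 → w ← -2.254320 + 0.26·0.789012 = -2.049177
s=1.520000, w=-2.049177: f=0.717212 → w ← -2.049177 + 0.26·0.717212 = -1.862702
s=1.780000, w=-1.862702: f=0.651946 → w ← -1.862702 + 0.26·0.651946 = -1.693196
w(2.04) ≈ -1.6932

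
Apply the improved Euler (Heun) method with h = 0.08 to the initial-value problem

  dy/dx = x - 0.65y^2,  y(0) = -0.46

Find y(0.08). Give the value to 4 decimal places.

-0.4681

Heun: k1 = f(x_n, y_n); k2 = f(x_n + h, y_n + h·k1); y_{n+1} = y_n + (h/2)·(k1 + k2).
x=0.000000, y=-0.460000:
  k1 = f(0.000000, -0.460000) = -0.137540
  k2 = f(0.080000, -0.471003) = -0.064199
  y ← -0.460000 + (0.08/2)·(-0.137540 + (-0.064199)) = -0.468070
y(0.08) ≈ -0.4681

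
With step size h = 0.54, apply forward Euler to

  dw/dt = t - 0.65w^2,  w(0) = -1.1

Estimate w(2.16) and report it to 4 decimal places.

Euler: w_{n+1} = w_n + h·f(t_n, w_n).
t=0.000000, w=-1.100000: f=-0.786500 → w ← -1.100000 + 0.54·(-0.786500) = -1.524710
t=0.540000, w=-1.524710: f=-0.971081 → w ← -1.524710 + 0.54·(-0.971081) = -2.049094
t=1.080000, w=-2.049094: f=-1.649211 → w ← -2.049094 + 0.54·(-1.649211) = -2.939668
t=1.620000, w=-2.939668: f=-3.997071 → w ← -2.939668 + 0.54·(-3.997071) = -5.098086
w(2.16) ≈ -5.0981

-5.0981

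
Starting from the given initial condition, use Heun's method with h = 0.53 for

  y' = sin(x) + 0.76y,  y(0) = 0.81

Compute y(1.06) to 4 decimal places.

2.4015

Heun: k1 = f(x_n, y_n); k2 = f(x_n + h, y_n + h·k1); y_{n+1} = y_n + (h/2)·(k1 + k2).
x=0.000000, y=0.810000:
  k1 = f(0.000000, 0.810000) = 0.615600
  k2 = f(0.530000, 1.136268) = 1.369097
  y ← 0.810000 + (0.53/2)·(0.615600 + 1.369097) = 1.335945
x=0.530000, y=1.335945:
  k1 = f(0.530000, 1.335945) = 1.520851
  k2 = f(1.060000, 2.141996) = 2.500272
  y ← 1.335945 + (0.53/2)·(1.520851 + 2.500272) = 2.401542
y(1.06) ≈ 2.4015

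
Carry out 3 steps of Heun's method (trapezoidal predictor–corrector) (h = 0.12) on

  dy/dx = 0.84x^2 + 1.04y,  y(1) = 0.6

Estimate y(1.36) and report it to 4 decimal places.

1.3742

Heun: k1 = f(x_n, y_n); k2 = f(x_n + h, y_n + h·k1); y_{n+1} = y_n + (h/2)·(k1 + k2).
x=1.000000, y=0.600000:
  k1 = f(1.000000, 0.600000) = 1.464000
  k2 = f(1.120000, 0.775680) = 1.860403
  y ← 0.600000 + (0.12/2)·(1.464000 + 1.860403) = 0.799464
x=1.120000, y=0.799464:
  k1 = f(1.120000, 0.799464) = 1.885139
  k2 = f(1.240000, 1.025681) = 2.358292
  y ← 0.799464 + (0.12/2)·(1.885139 + 2.358292) = 1.054070
x=1.240000, y=1.054070:
  k1 = f(1.240000, 1.054070) = 2.387817
  k2 = f(1.360000, 1.340608) = 2.947896
  y ← 1.054070 + (0.12/2)·(2.387817 + 2.947896) = 1.374213
y(1.36) ≈ 1.3742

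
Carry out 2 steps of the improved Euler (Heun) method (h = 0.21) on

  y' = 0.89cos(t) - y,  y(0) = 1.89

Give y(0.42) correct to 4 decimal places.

1.5380

Heun: k1 = f(t_n, y_n); k2 = f(t_n + h, y_n + h·k1); y_{n+1} = y_n + (h/2)·(k1 + k2).
t=0.000000, y=1.890000:
  k1 = f(0.000000, 1.890000) = -1.000000
  k2 = f(0.210000, 1.680000) = -0.809552
  y ← 1.890000 + (0.21/2)·(-1.000000 + (-0.809552)) = 1.699997
t=0.210000, y=1.699997:
  k1 = f(0.210000, 1.699997) = -0.829549
  k2 = f(0.420000, 1.525792) = -0.713142
  y ← 1.699997 + (0.21/2)·(-0.829549 + (-0.713142)) = 1.538014
y(0.42) ≈ 1.5380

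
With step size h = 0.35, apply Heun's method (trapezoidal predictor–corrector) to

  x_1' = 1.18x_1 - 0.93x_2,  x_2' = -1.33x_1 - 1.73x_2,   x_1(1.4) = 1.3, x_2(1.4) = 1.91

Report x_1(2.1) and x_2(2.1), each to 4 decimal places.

2.1302, -0.1660

Heun on (x_1,x_2): k1 = f(x_n, state_n); k2 = f(x_n + h, state_n + h·k1); state_{n+1} = state_n + (h/2)·(k1 + k2).
1.400000: (1.300000, 1.910000)
  k1 = (-0.242300, -5.033300)
  predictor → (1.215195, 0.148345)
  k2 = (1.295969, -1.872846)
  → (1.484392, 0.701424)
1.750000: (1.484392, 0.701424)
  k1 = (1.099258, -3.187706)
  predictor → (1.869132, -0.414273)
  k2 = (2.590850, -1.769255)
  → (2.130161, -0.166044)
(x_1(2.1), x_2(2.1)) ≈ (2.1302, -0.1660)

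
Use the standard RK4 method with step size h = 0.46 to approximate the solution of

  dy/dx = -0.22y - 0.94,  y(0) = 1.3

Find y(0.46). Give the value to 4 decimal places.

0.7636

RK4: k1 = f(x_n, y_n); k2 = f(x_n + h/2, y_n + (h/2)·k1); k3 = f(x_n + h/2, y_n + (h/2)·k2); k4 = f(x_n + h, y_n + h·k3); y_{n+1} = y_n + (h/6)·(k1 + 2k2 + 2k3 + k4).
x=0.000000, y=1.300000:
  k1 = f(0.000000, 1.300000) = -1.226000
  k2 = f(0.230000, 1.018020) = -1.163964
  k3 = f(0.230000, 1.032288) = -1.167103
  k4 = f(0.460000, 0.763132) = -1.107889
  y ← 1.300000 + (0.46/6)·(k1 + 2k2 + 2k3 + k4) = 0.763638
y(0.46) ≈ 0.7636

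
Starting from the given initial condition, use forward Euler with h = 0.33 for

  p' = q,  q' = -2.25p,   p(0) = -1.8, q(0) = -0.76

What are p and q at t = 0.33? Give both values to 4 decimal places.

-2.0508, 0.5765

Euler on (p,q): p_{n+1} = p_n + h·p', q_{n+1} = q_n + h·q'.
0.000000: (-1.800000, -0.760000); f=(-0.760000, 4.050000) → (-2.050800, 0.576500)
(p(0.33), q(0.33)) ≈ (-2.0508, 0.5765)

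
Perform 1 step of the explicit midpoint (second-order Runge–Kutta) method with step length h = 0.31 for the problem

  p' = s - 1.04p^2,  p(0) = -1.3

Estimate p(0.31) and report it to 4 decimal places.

Midpoint: k1 = f(s_n, p_n); k2 = f(s_n + h/2, p_n + (h/2)·k1); p_{n+1} = p_n + h·k2.
s=0.000000, p=-1.300000:
  k1 = f(0.000000, -1.300000) = -1.757600
  k2 = f(0.155000, -1.572428) = -2.416431
  p ← -1.300000 + 0.31·(-2.416431) = -2.049094
p(0.31) ≈ -2.0491

-2.0491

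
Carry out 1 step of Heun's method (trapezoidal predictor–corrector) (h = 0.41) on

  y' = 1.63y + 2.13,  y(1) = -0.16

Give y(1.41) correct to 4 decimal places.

Heun: k1 = f(t_n, y_n); k2 = f(t_n + h, y_n + h·k1); y_{n+1} = y_n + (h/2)·(k1 + k2).
t=1.000000, y=-0.160000:
  k1 = f(1.000000, -0.160000) = 1.869200
  k2 = f(1.410000, 0.606372) = 3.118386
  y ← -0.160000 + (0.41/2)·(1.869200 + 3.118386) = 0.862455
y(1.41) ≈ 0.8625

0.8625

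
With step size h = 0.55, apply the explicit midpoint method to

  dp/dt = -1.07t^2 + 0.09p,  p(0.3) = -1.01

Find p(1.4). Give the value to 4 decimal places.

-2.0762

Midpoint: k1 = f(t_n, p_n); k2 = f(t_n + h/2, p_n + (h/2)·k1); p_{n+1} = p_n + h·k2.
t=0.300000, p=-1.010000:
  k1 = f(0.300000, -1.010000) = -0.187200
  k2 = f(0.575000, -1.061480) = -0.449302
  p ← -1.010000 + 0.55·(-0.449302) = -1.257116
t=0.850000, p=-1.257116:
  k1 = f(0.850000, -1.257116) = -0.886215
  k2 = f(1.125000, -1.500825) = -1.489293
  p ← -1.257116 + 0.55·(-1.489293) = -2.076227
p(1.4) ≈ -2.0762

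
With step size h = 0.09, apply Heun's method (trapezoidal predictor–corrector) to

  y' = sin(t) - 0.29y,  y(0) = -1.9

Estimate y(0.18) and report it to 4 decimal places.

Heun: k1 = f(t_n, y_n); k2 = f(t_n + h, y_n + h·k1); y_{n+1} = y_n + (h/2)·(k1 + k2).
t=0.000000, y=-1.900000:
  k1 = f(0.000000, -1.900000) = 0.551000
  k2 = f(0.090000, -1.850410) = 0.626497
  y ← -1.900000 + (0.09/2)·(0.551000 + 0.626497) = -1.847013
t=0.090000, y=-1.847013:
  k1 = f(0.090000, -1.847013) = 0.625512
  k2 = f(0.180000, -1.790717) = 0.698337
  y ← -1.847013 + (0.09/2)·(0.625512 + 0.698337) = -1.787439
y(0.18) ≈ -1.7874

-1.7874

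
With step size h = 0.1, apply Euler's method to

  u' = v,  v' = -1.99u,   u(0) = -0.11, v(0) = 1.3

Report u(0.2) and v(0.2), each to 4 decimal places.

Euler on (u,v): u_{n+1} = u_n + h·u', v_{n+1} = v_n + h·v'.
0.000000: (-0.110000, 1.300000); f=(1.300000, 0.218900) → (0.020000, 1.321890)
0.100000: (0.020000, 1.321890); f=(1.321890, -0.039800) → (0.152189, 1.317910)
(u(0.2), v(0.2)) ≈ (0.1522, 1.3179)

0.1522, 1.3179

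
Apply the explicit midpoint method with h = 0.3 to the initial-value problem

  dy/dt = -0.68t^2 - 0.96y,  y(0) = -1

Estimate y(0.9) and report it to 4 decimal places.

-0.5637

Midpoint: k1 = f(t_n, y_n); k2 = f(t_n + h/2, y_n + (h/2)·k1); y_{n+1} = y_n + h·k2.
t=0.000000, y=-1.000000:
  k1 = f(0.000000, -1.000000) = 0.960000
  k2 = f(0.150000, -0.856000) = 0.806460
  y ← -1.000000 + 0.3·0.806460 = -0.758062
t=0.300000, y=-0.758062:
  k1 = f(0.300000, -0.758062) = 0.666540
  k2 = f(0.450000, -0.658081) = 0.494058
  y ← -0.758062 + 0.3·0.494058 = -0.609845
t=0.600000, y=-0.609845:
  k1 = f(0.600000, -0.609845) = 0.340651
  k2 = f(0.750000, -0.558747) = 0.153897
  y ← -0.609845 + 0.3·0.153897 = -0.563676
y(0.9) ≈ -0.5637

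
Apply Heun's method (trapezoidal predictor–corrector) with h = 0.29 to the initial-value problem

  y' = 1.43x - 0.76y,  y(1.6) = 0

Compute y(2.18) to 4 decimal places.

1.2805

Heun: k1 = f(x_n, y_n); k2 = f(x_n + h, y_n + h·k1); y_{n+1} = y_n + (h/2)·(k1 + k2).
x=1.600000, y=0.000000:
  k1 = f(1.600000, 0.000000) = 2.288000
  k2 = f(1.890000, 0.663520) = 2.198425
  y ← 0.000000 + (0.29/2)·(2.288000 + 2.198425) = 0.650532
x=1.890000, y=0.650532:
  k1 = f(1.890000, 0.650532) = 2.208296
  k2 = f(2.180000, 1.290937) = 2.136288
  y ← 0.650532 + (0.29/2)·(2.208296 + 2.136288) = 1.280496
y(2.18) ≈ 1.2805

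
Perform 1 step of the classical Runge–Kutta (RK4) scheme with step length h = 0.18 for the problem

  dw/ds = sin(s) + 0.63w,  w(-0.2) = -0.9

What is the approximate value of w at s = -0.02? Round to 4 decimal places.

RK4: k1 = f(s_n, w_n); k2 = f(s_n + h/2, w_n + (h/2)·k1); k3 = f(s_n + h/2, w_n + (h/2)·k2); k4 = f(s_n + h, w_n + h·k3); w_{n+1} = w_n + (h/6)·(k1 + 2k2 + 2k3 + k4).
s=-0.200000, w=-0.900000:
  k1 = f(-0.200000, -0.900000) = -0.765669
  k2 = f(-0.110000, -0.968910) = -0.720192
  k3 = f(-0.110000, -0.964817) = -0.717613
  k4 = f(-0.020000, -1.029170) = -0.668376
  w ← -0.900000 + (0.18/6)·(k1 + 2k2 + 2k3 + k4) = -1.029290
w(-0.02) ≈ -1.0293

-1.0293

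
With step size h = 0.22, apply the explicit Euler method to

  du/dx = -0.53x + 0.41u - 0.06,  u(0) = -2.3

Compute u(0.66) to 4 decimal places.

-3.1028

Euler: u_{n+1} = u_n + h·f(x_n, u_n).
x=0.000000, u=-2.300000: f=-1.003000 → u ← -2.300000 + 0.22·(-1.003000) = -2.520660
x=0.220000, u=-2.520660: f=-1.210071 → u ← -2.520660 + 0.22·(-1.210071) = -2.786876
x=0.440000, u=-2.786876: f=-1.435819 → u ← -2.786876 + 0.22·(-1.435819) = -3.102756
u(0.66) ≈ -3.1028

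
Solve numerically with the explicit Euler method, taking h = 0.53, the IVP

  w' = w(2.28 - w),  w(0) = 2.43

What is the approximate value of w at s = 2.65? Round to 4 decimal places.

2.2799

Euler: w_{n+1} = w_n + h·f(s_n, w_n).
s=0.000000, w=2.430000: f=-0.364500 → w ← 2.430000 + 0.53·(-0.364500) = 2.236815
s=0.530000, w=2.236815: f=0.096597 → w ← 2.236815 + 0.53·0.096597 = 2.288011
s=1.060000, w=2.288011: f=-0.018330 → w ← 2.288011 + 0.53·(-0.018330) = 2.278296
s=1.590000, w=2.278296: f=0.003881 → w ← 2.278296 + 0.53·0.003881 = 2.280353
s=2.120000, w=2.280353: f=-0.000806 → w ← 2.280353 + 0.53·(-0.000806) = 2.279926
w(2.65) ≈ 2.2799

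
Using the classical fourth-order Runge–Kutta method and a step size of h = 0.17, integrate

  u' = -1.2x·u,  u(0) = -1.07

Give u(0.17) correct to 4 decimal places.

RK4: k1 = f(x_n, u_n); k2 = f(x_n + h/2, u_n + (h/2)·k1); k3 = f(x_n + h/2, u_n + (h/2)·k2); k4 = f(x_n + h, u_n + h·k3); u_{n+1} = u_n + (h/6)·(k1 + 2k2 + 2k3 + k4).
x=0.000000, u=-1.070000:
  k1 = f(0.000000, -1.070000) = 0.000000
  k2 = f(0.085000, -1.070000) = 0.109140
  k3 = f(0.085000, -1.060723) = 0.108194
  k4 = f(0.170000, -1.051607) = 0.214528
  u ← -1.070000 + (0.17/6)·(k1 + 2k2 + 2k3 + k4) = -1.051606
u(0.17) ≈ -1.0516

-1.0516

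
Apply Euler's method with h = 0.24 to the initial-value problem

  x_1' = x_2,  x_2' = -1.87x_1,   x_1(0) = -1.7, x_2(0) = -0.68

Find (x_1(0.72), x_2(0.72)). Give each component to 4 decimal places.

-1.6227, 1.7464

Euler on (x_1,x_2): x_1_{n+1} = x_1_n + h·x_1', x_2_{n+1} = x_2_n + h·x_2'.
0.000000: (-1.700000, -0.680000); f=(-0.680000, 3.179000) → (-1.863200, 0.082960)
0.240000: (-1.863200, 0.082960); f=(0.082960, 3.484184) → (-1.843290, 0.919164)
0.480000: (-1.843290, 0.919164); f=(0.919164, 3.446952) → (-1.622690, 1.746433)
(x_1(0.72), x_2(0.72)) ≈ (-1.6227, 1.7464)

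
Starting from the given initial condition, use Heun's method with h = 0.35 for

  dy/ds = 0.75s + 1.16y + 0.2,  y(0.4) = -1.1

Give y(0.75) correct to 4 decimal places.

Heun: k1 = f(s_n, y_n); k2 = f(s_n + h, y_n + h·k1); y_{n+1} = y_n + (h/2)·(k1 + k2).
s=0.400000, y=-1.100000:
  k1 = f(0.400000, -1.100000) = -0.776000
  k2 = f(0.750000, -1.371600) = -0.828556
  y ← -1.100000 + (0.35/2)·(-0.776000 + (-0.828556)) = -1.380797
y(0.75) ≈ -1.3808

-1.3808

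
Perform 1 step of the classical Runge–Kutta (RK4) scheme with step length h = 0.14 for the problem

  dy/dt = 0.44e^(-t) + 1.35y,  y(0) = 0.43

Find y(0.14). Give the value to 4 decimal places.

RK4: k1 = f(t_n, y_n); k2 = f(t_n + h/2, y_n + (h/2)·k1); k3 = f(t_n + h/2, y_n + (h/2)·k2); k4 = f(t_n + h, y_n + h·k3); y_{n+1} = y_n + (h/6)·(k1 + 2k2 + 2k3 + k4).
t=0.000000, y=0.430000:
  k1 = f(0.000000, 0.430000) = 1.020500
  k2 = f(0.070000, 0.501435) = 1.087191
  k3 = f(0.070000, 0.506103) = 1.093493
  k4 = f(0.140000, 0.583089) = 1.169688
  y ← 0.430000 + (0.14/6)·(k1 + 2k2 + 2k3 + k4) = 0.582870
y(0.14) ≈ 0.5829

0.5829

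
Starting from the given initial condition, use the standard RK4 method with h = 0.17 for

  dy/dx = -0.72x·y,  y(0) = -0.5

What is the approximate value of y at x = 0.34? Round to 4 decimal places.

RK4: k1 = f(x_n, y_n); k2 = f(x_n + h/2, y_n + (h/2)·k1); k3 = f(x_n + h/2, y_n + (h/2)·k2); k4 = f(x_n + h, y_n + h·k3); y_{n+1} = y_n + (h/6)·(k1 + 2k2 + 2k3 + k4).
x=0.000000, y=-0.500000:
  k1 = f(0.000000, -0.500000) = 0.000000
  k2 = f(0.085000, -0.500000) = 0.030600
  k3 = f(0.085000, -0.497399) = 0.030441
  k4 = f(0.170000, -0.494825) = 0.060567
  y ← -0.500000 + (0.17/6)·(k1 + 2k2 + 2k3 + k4) = -0.494825
x=0.170000, y=-0.494825:
  k1 = f(0.170000, -0.494825) = 0.060567
  k2 = f(0.255000, -0.489677) = 0.089905
  k3 = f(0.255000, -0.487183) = 0.089447
  k4 = f(0.340000, -0.479619) = 0.117411
  y ← -0.494825 + (0.17/6)·(k1 + 2k2 + 2k3 + k4) = -0.479619
y(0.34) ≈ -0.4796

-0.4796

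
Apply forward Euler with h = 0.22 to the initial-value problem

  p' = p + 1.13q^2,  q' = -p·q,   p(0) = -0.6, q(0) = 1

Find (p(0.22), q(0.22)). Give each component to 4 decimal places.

-0.4834, 1.1320

Euler on (p,q): p_{n+1} = p_n + h·p', q_{n+1} = q_n + h·q'.
0.000000: (-0.600000, 1.000000); f=(0.530000, 0.600000) → (-0.483400, 1.132000)
(p(0.22), q(0.22)) ≈ (-0.4834, 1.1320)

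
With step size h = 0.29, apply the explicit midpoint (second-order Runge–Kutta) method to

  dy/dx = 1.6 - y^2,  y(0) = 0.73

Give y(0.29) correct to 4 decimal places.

Midpoint: k1 = f(x_n, y_n); k2 = f(x_n + h/2, y_n + (h/2)·k1); y_{n+1} = y_n + h·k2.
x=0.000000, y=0.730000:
  k1 = f(0.000000, 0.730000) = 1.067100
  k2 = f(0.145000, 0.884729) = 0.817254
  y ← 0.730000 + 0.29·0.817254 = 0.967004
y(0.29) ≈ 0.9670

0.9670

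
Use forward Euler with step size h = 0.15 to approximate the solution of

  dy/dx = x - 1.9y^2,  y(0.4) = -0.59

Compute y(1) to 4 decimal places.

Euler: y_{n+1} = y_n + h·f(x_n, y_n).
x=0.400000, y=-0.590000: f=-0.261390 → y ← -0.590000 + 0.15·(-0.261390) = -0.629208
x=0.550000, y=-0.629208: f=-0.202216 → y ← -0.629208 + 0.15·(-0.202216) = -0.659541
x=0.700000, y=-0.659541: f=-0.126489 → y ← -0.659541 + 0.15·(-0.126489) = -0.678514
x=0.850000, y=-0.678514: f=-0.024725 → y ← -0.678514 + 0.15·(-0.024725) = -0.682223
y(1) ≈ -0.6822

-0.6822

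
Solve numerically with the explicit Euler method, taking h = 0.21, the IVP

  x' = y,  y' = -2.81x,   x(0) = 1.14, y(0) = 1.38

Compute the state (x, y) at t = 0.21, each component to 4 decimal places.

Euler on (x,y): x_{n+1} = x_n + h·x', y_{n+1} = y_n + h·y'.
0.000000: (1.140000, 1.380000); f=(1.380000, -3.203400) → (1.429800, 0.707286)
(x(0.21), y(0.21)) ≈ (1.4298, 0.7073)

1.4298, 0.7073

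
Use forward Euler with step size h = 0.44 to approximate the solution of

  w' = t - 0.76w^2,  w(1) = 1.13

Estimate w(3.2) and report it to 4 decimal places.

Euler: w_{n+1} = w_n + h·f(t_n, w_n).
t=1.000000, w=1.130000: f=0.029556 → w ← 1.130000 + 0.44·0.029556 = 1.143005
t=1.440000, w=1.143005: f=0.447091 → w ← 1.143005 + 0.44·0.447091 = 1.339725
t=1.880000, w=1.339725: f=0.515905 → w ← 1.339725 + 0.44·0.515905 = 1.566723
t=2.320000, w=1.566723: f=0.454489 → w ← 1.566723 + 0.44·0.454489 = 1.766698
t=2.760000, w=1.766698: f=0.387872 → w ← 1.766698 + 0.44·0.387872 = 1.937361
w(3.2) ≈ 1.9374

1.9374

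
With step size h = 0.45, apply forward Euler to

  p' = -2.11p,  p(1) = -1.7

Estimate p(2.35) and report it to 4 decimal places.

Euler: p_{n+1} = p_n + h·f(t_n, p_n).
t=1.000000, p=-1.700000: f=3.587000 → p ← -1.700000 + 0.45·3.587000 = -0.085850
t=1.450000, p=-0.085850: f=0.181143 → p ← -0.085850 + 0.45·0.181143 = -0.004335
t=1.900000, p=-0.004335: f=0.009148 → p ← -0.004335 + 0.45·0.009148 = -0.000219
p(2.35) ≈ -0.0002

-0.0002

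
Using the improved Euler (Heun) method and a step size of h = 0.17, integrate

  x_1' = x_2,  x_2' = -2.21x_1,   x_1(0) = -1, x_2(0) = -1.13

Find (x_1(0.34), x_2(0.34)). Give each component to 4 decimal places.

-1.2452, -0.2594

Heun on (x_1,x_2): k1 = f(t_n, state_n); k2 = f(t_n + h, state_n + h·k1); state_{n+1} = state_n + (h/2)·(k1 + k2).
0.000000: (-1.000000, -1.130000)
  k1 = (-1.130000, 2.210000)
  predictor → (-1.192100, -0.754300)
  k2 = (-0.754300, 2.634541)
  → (-1.160165, -0.718214)
0.170000: (-1.160165, -0.718214)
  k1 = (-0.718214, 2.563966)
  predictor → (-1.282262, -0.282340)
  k2 = (-0.282340, 2.833799)
  → (-1.245213, -0.259404)
(x_1(0.34), x_2(0.34)) ≈ (-1.2452, -0.2594)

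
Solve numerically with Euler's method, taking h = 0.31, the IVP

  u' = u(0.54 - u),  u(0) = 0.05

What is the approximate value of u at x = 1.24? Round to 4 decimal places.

0.0869

Euler: u_{n+1} = u_n + h·f(x_n, u_n).
x=0.000000, u=0.050000: f=0.024500 → u ← 0.050000 + 0.31·0.024500 = 0.057595
x=0.310000, u=0.057595: f=0.027784 → u ← 0.057595 + 0.31·0.027784 = 0.066208
x=0.620000, u=0.066208: f=0.031369 → u ← 0.066208 + 0.31·0.031369 = 0.075932
x=0.930000, u=0.075932: f=0.035238 → u ← 0.075932 + 0.31·0.035238 = 0.086856
u(1.24) ≈ 0.0869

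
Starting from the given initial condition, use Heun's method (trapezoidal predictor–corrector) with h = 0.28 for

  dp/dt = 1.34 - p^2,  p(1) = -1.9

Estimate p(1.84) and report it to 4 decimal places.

Heun: k1 = f(t_n, p_n); k2 = f(t_n + h, p_n + h·k1); p_{n+1} = p_n + (h/2)·(k1 + k2).
t=1.000000, p=-1.900000:
  k1 = f(1.000000, -1.900000) = -2.270000
  k2 = f(1.280000, -2.535600) = -5.089267
  p ← -1.900000 + (0.28/2)·(-2.270000 + (-5.089267)) = -2.930297
t=1.280000, p=-2.930297:
  k1 = f(1.280000, -2.930297) = -7.246643
  k2 = f(1.560000, -4.959357) = -23.255227
  p ← -2.930297 + (0.28/2)·(-7.246643 + (-23.255227)) = -7.200559
t=1.560000, p=-7.200559:
  k1 = f(1.560000, -7.200559) = -50.508052
  k2 = f(1.840000, -21.342814) = -454.175704
  p ← -7.200559 + (0.28/2)·(-50.508052 + (-454.175704)) = -77.856285
p(1.84) ≈ -77.8563

-77.8563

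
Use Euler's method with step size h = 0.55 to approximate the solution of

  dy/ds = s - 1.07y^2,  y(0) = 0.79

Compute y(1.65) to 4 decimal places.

Euler: y_{n+1} = y_n + h·f(s_n, y_n).
s=0.000000, y=0.790000: f=-0.667787 → y ← 0.790000 + 0.55·(-0.667787) = 0.422717
s=0.550000, y=0.422717: f=0.358802 → y ← 0.422717 + 0.55·0.358802 = 0.620058
s=1.100000, y=0.620058: f=0.688615 → y ← 0.620058 + 0.55·0.688615 = 0.998796
y(1.65) ≈ 0.9988

0.9988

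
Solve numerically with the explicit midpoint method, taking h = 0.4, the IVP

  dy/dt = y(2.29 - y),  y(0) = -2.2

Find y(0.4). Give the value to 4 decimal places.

-12.9991

Midpoint: k1 = f(t_n, y_n); k2 = f(t_n + h/2, y_n + (h/2)·k1); y_{n+1} = y_n + h·k2.
t=0.000000, y=-2.200000:
  k1 = f(0.000000, -2.200000) = -9.878000
  k2 = f(0.200000, -4.175600) = -26.997759
  y ← -2.200000 + 0.4·(-26.997759) = -12.999104
y(0.4) ≈ -12.9991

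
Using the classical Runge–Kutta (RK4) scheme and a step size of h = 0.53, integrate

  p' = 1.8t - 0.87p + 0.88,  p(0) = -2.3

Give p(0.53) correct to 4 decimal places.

RK4: k1 = f(t_n, p_n); k2 = f(t_n + h/2, p_n + (h/2)·k1); k3 = f(t_n + h/2, p_n + (h/2)·k2); k4 = f(t_n + h, p_n + h·k3); p_{n+1} = p_n + (h/6)·(k1 + 2k2 + 2k3 + k4).
t=0.000000, p=-2.300000:
  k1 = f(0.000000, -2.300000) = 2.881000
  k2 = f(0.265000, -1.536535) = 2.693785
  k3 = f(0.265000, -1.586147) = 2.736948
  k4 = f(0.530000, -0.849418) = 2.572993
  p ← -2.300000 + (0.53/6)·(k1 + 2k2 + 2k3 + k4) = -0.858801
p(0.53) ≈ -0.8588

-0.8588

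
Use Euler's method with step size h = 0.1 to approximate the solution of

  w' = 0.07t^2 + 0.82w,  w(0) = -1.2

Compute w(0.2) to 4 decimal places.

-1.4048

Euler: w_{n+1} = w_n + h·f(t_n, w_n).
t=0.000000, w=-1.200000: f=-0.984000 → w ← -1.200000 + 0.1·(-0.984000) = -1.298400
t=0.100000, w=-1.298400: f=-1.063988 → w ← -1.298400 + 0.1·(-1.063988) = -1.404799
w(0.2) ≈ -1.4048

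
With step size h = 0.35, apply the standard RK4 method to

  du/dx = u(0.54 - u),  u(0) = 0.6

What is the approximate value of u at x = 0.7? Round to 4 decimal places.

0.5797

RK4: k1 = f(x_n, u_n); k2 = f(x_n + h/2, u_n + (h/2)·k1); k3 = f(x_n + h/2, u_n + (h/2)·k2); k4 = f(x_n + h, u_n + h·k3); u_{n+1} = u_n + (h/6)·(k1 + 2k2 + 2k3 + k4).
x=0.000000, u=0.600000:
  k1 = f(0.000000, 0.600000) = -0.036000
  k2 = f(0.175000, 0.593700) = -0.031882
  k3 = f(0.175000, 0.594421) = -0.032349
  k4 = f(0.350000, 0.588678) = -0.028656
  u ← 0.600000 + (0.35/6)·(k1 + 2k2 + 2k3 + k4) = 0.588735
x=0.350000, u=0.588735:
  k1 = f(0.350000, 0.588735) = -0.028692
  k2 = f(0.525000, 0.583714) = -0.025516
  k3 = f(0.525000, 0.584270) = -0.025865
  k4 = f(0.700000, 0.579682) = -0.023003
  u ← 0.588735 + (0.35/6)·(k1 + 2k2 + 2k3 + k4) = 0.579725
u(0.7) ≈ 0.5797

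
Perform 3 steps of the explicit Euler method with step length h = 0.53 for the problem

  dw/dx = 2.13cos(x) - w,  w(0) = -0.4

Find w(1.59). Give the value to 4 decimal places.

1.2175

Euler: w_{n+1} = w_n + h·f(x_n, w_n).
x=0.000000, w=-0.400000: f=2.530000 → w ← -0.400000 + 0.53·2.530000 = 0.940900
x=0.530000, w=0.940900: f=0.896879 → w ← 0.940900 + 0.53·0.896879 = 1.416246
x=1.060000, w=1.416246: f=-0.374948 → w ← 1.416246 + 0.53·(-0.374948) = 1.217523
w(1.59) ≈ 1.2175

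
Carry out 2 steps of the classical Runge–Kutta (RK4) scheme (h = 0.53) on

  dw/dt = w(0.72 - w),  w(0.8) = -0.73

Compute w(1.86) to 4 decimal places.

RK4: k1 = f(t_n, w_n); k2 = f(t_n + h/2, w_n + (h/2)·k1); k3 = f(t_n + h/2, w_n + (h/2)·k2); k4 = f(t_n + h, w_n + h·k3); w_{n+1} = w_n + (h/6)·(k1 + 2k2 + 2k3 + k4).
t=0.800000, w=-0.730000:
  k1 = f(0.800000, -0.730000) = -1.058500
  k2 = f(1.065000, -1.010502) = -1.748677
  k3 = f(1.065000, -1.193399) = -2.283450
  k4 = f(1.330000, -1.940228) = -5.161451
  w ← -0.730000 + (0.53/6)·(k1 + 2k2 + 2k3 + k4) = -1.991771
t=1.330000, w=-1.991771:
  k1 = f(1.330000, -1.991771) = -5.401229
  k2 = f(1.595000, -3.423097) = -14.182223
  k3 = f(1.595000, -5.750060) = -37.203239
  k4 = f(1.860000, -21.709488) = -486.932698
  w ← -1.991771 + (0.53/6)·(k1 + 2k2 + 2k3 + k4) = -54.559366
w(1.86) ≈ -54.5594

-54.5594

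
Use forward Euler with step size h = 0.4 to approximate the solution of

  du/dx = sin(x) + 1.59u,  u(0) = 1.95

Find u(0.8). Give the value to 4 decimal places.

5.3749

Euler: u_{n+1} = u_n + h·f(x_n, u_n).
x=0.000000, u=1.950000: f=3.100500 → u ← 1.950000 + 0.4·3.100500 = 3.190200
x=0.400000, u=3.190200: f=5.461836 → u ← 3.190200 + 0.4·5.461836 = 5.374935
u(0.8) ≈ 5.3749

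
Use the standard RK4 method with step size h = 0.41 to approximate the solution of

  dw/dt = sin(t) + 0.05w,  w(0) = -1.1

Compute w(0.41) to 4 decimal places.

RK4: k1 = f(t_n, w_n); k2 = f(t_n + h/2, w_n + (h/2)·k1); k3 = f(t_n + h/2, w_n + (h/2)·k2); k4 = f(t_n + h, w_n + h·k3); w_{n+1} = w_n + (h/6)·(k1 + 2k2 + 2k3 + k4).
t=0.000000, w=-1.100000:
  k1 = f(0.000000, -1.100000) = -0.055000
  k2 = f(0.205000, -1.111275) = 0.148003
  k3 = f(0.205000, -1.069659) = 0.150084
  k4 = f(0.410000, -1.038465) = 0.346686
  w ← -1.100000 + (0.41/6)·(k1 + 2k2 + 2k3 + k4) = -1.039329
w(0.41) ≈ -1.0393

-1.0393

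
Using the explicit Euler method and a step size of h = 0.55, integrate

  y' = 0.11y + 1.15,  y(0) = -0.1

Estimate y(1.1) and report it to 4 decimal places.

1.1908

Euler: y_{n+1} = y_n + h·f(x_n, y_n).
x=0.000000, y=-0.100000: f=1.139000 → y ← -0.100000 + 0.55·1.139000 = 0.526450
x=0.550000, y=0.526450: f=1.207909 → y ← 0.526450 + 0.55·1.207909 = 1.190800
y(1.1) ≈ 1.1908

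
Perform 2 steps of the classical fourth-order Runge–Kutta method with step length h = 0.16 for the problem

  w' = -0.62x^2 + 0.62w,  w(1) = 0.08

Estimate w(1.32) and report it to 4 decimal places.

RK4: k1 = f(x_n, w_n); k2 = f(x_n + h/2, w_n + (h/2)·k1); k3 = f(x_n + h/2, w_n + (h/2)·k2); k4 = f(x_n + h, w_n + h·k3); w_{n+1} = w_n + (h/6)·(k1 + 2k2 + 2k3 + k4).
x=1.000000, w=0.080000:
  k1 = f(1.000000, 0.080000) = -0.570400
  k2 = f(1.080000, 0.034368) = -0.701860
  k3 = f(1.080000, 0.023851) = -0.708380
  k4 = f(1.160000, -0.033341) = -0.854943
  w ← 0.080000 + (0.16/6)·(k1 + 2k2 + 2k3 + k4) = -0.033222
x=1.160000, w=-0.033222:
  k1 = f(1.160000, -0.033222) = -0.854870
  k2 = f(1.240000, -0.101612) = -1.016311
  k3 = f(1.240000, -0.114527) = -1.024319
  k4 = f(1.320000, -0.197113) = -1.202498
  w ← -0.033222 + (0.16/6)·(k1 + 2k2 + 2k3 + k4) = -0.196919
w(1.32) ≈ -0.1969

-0.1969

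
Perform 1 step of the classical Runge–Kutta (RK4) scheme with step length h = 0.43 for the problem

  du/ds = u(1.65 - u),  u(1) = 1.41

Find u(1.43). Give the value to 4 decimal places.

RK4: k1 = f(s_n, u_n); k2 = f(s_n + h/2, u_n + (h/2)·k1); k3 = f(s_n + h/2, u_n + (h/2)·k2); k4 = f(s_n + h, u_n + h·k3); u_{n+1} = u_n + (h/6)·(k1 + 2k2 + 2k3 + k4).
s=1.000000, u=1.410000:
  k1 = f(1.000000, 1.410000) = 0.338400
  k2 = f(1.215000, 1.482756) = 0.247982
  k3 = f(1.215000, 1.463316) = 0.273178
  k4 = f(1.430000, 1.527466) = 0.187166
  u ← 1.410000 + (0.43/6)·(k1 + 2k2 + 2k3 + k4) = 1.522365
u(1.43) ≈ 1.5224

1.5224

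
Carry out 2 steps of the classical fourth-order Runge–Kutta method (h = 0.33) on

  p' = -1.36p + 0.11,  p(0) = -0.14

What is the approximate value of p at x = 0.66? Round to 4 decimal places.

RK4: k1 = f(x_n, p_n); k2 = f(x_n + h/2, p_n + (h/2)·k1); k3 = f(x_n + h/2, p_n + (h/2)·k2); k4 = f(x_n + h, p_n + h·k3); p_{n+1} = p_n + (h/6)·(k1 + 2k2 + 2k3 + k4).
x=0.000000, p=-0.140000:
  k1 = f(0.000000, -0.140000) = 0.300400
  k2 = f(0.165000, -0.090434) = 0.232990
  k3 = f(0.165000, -0.101557) = 0.248117
  k4 = f(0.330000, -0.058121) = 0.189045
  p ← -0.140000 + (0.33/6)·(k1 + 2k2 + 2k3 + k4) = -0.060159
x=0.330000, p=-0.060159:
  k1 = f(0.330000, -0.060159) = 0.191816
  k2 = f(0.495000, -0.028509) = 0.148772
  k3 = f(0.495000, -0.035611) = 0.158431
  k4 = f(0.660000, -0.007876) = 0.120712
  p ← -0.060159 + (0.33/6)·(k1 + 2k2 + 2k3 + k4) = -0.009177
p(0.66) ≈ -0.0092

-0.0092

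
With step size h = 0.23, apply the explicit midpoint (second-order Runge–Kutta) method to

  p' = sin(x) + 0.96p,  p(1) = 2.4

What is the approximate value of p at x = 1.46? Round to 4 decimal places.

Midpoint: k1 = f(x_n, p_n); k2 = f(x_n + h/2, p_n + (h/2)·k1); p_{n+1} = p_n + h·k2.
x=1.000000, p=2.400000:
  k1 = f(1.000000, 2.400000) = 3.145471
  k2 = f(1.115000, 2.761729) = 3.549171
  p ← 2.400000 + 0.23·3.549171 = 3.216309
x=1.230000, p=3.216309:
  k1 = f(1.230000, 3.216309) = 4.030146
  k2 = f(1.345000, 3.679776) = 4.507201
  p ← 3.216309 + 0.23·4.507201 = 4.252966
p(1.46) ≈ 4.2530

4.2530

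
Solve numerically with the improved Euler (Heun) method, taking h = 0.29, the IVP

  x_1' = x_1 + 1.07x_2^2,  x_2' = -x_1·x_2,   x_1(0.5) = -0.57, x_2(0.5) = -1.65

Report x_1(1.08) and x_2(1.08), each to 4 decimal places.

1.4794, -1.3405

Heun on (x_1,x_2): k1 = f(x_n, state_n); k2 = f(x_n + h, state_n + h·k1); state_{n+1} = state_n + (h/2)·(k1 + k2).
0.500000: (-0.570000, -1.650000)
  k1 = (2.343075, -0.940500)
  predictor → (0.109492, -1.922745)
  k2 = (4.065226, 0.210525)
  → (0.359204, -1.755846)
0.790000: (0.359204, -1.755846)
  k1 = (3.658010, 0.630707)
  predictor → (1.420027, -1.572942)
  k2 = (4.067362, 2.233619)
  → (1.479383, -1.340519)
(x_1(1.08), x_2(1.08)) ≈ (1.4794, -1.3405)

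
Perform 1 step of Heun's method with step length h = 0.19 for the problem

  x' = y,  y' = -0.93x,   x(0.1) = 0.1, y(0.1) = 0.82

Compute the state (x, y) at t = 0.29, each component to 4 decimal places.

Heun on (x,y): k1 = f(t_n, state_n); k2 = f(t_n + h, state_n + h·k1); state_{n+1} = state_n + (h/2)·(k1 + k2).
0.100000: (0.100000, 0.820000)
  k1 = (0.820000, -0.093000)
  predictor → (0.255800, 0.802330)
  k2 = (0.802330, -0.237894)
  → (0.254121, 0.788565)
(x(0.29), y(0.29)) ≈ (0.2541, 0.7886)

0.2541, 0.7886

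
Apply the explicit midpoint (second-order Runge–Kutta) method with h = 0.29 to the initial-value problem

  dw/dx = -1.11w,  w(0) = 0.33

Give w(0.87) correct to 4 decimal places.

0.1283

Midpoint: k1 = f(x_n, w_n); k2 = f(x_n + h/2, w_n + (h/2)·k1); w_{n+1} = w_n + h·k2.
x=0.000000, w=0.330000:
  k1 = f(0.000000, 0.330000) = -0.366300
  k2 = f(0.145000, 0.276887) = -0.307344
  w ← 0.330000 + 0.29·(-0.307344) = 0.240870
x=0.290000, w=0.240870:
  k1 = f(0.290000, 0.240870) = -0.267366
  k2 = f(0.435000, 0.202102) = -0.224333
  w ← 0.240870 + 0.29·(-0.224333) = 0.175814
x=0.580000, w=0.175814:
  k1 = f(0.580000, 0.175814) = -0.195153
  k2 = f(0.725000, 0.147516) = -0.163743
  w ← 0.175814 + 0.29·(-0.163743) = 0.128328
w(0.87) ≈ 0.1283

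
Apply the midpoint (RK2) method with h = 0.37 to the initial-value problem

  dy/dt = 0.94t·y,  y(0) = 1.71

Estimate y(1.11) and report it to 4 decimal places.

Midpoint: k1 = f(t_n, y_n); k2 = f(t_n + h/2, y_n + (h/2)·k1); y_{n+1} = y_n + h·k2.
t=0.000000, y=1.710000:
  k1 = f(0.000000, 1.710000) = 0.000000
  k2 = f(0.185000, 1.710000) = 0.297369
  y ← 1.710000 + 0.37·0.297369 = 1.820027
t=0.370000, y=1.820027:
  k1 = f(0.370000, 1.820027) = 0.633005
  k2 = f(0.555000, 1.937132) = 1.010602
  y ← 1.820027 + 0.37·1.010602 = 2.193949
t=0.740000, y=2.193949:
  k1 = f(0.740000, 2.193949) = 1.526111
  k2 = f(0.925000, 2.476280) = 2.153125
  y ← 2.193949 + 0.37·2.153125 = 2.990606
y(1.11) ≈ 2.9906

2.9906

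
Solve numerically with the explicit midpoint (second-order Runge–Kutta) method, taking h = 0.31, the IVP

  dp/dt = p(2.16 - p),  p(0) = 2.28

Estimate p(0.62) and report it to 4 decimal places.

Midpoint: k1 = f(t_n, p_n); k2 = f(t_n + h/2, p_n + (h/2)·k1); p_{n+1} = p_n + h·k2.
t=0.000000, p=2.280000:
  k1 = f(0.000000, 2.280000) = -0.273600
  k2 = f(0.155000, 2.237592) = -0.173619
  p ← 2.280000 + 0.31·(-0.173619) = 2.226178
t=0.310000, p=2.226178:
  k1 = f(0.310000, 2.226178) = -0.147324
  k2 = f(0.465000, 2.203343) = -0.095499
  p ← 2.226178 + 0.31·(-0.095499) = 2.196573
p(0.62) ≈ 2.1966

2.1966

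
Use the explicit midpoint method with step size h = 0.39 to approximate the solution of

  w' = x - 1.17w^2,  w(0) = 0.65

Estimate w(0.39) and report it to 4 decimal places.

Midpoint: k1 = f(x_n, w_n); k2 = f(x_n + h/2, w_n + (h/2)·k1); w_{n+1} = w_n + h·k2.
x=0.000000, w=0.650000:
  k1 = f(0.000000, 0.650000) = -0.494325
  k2 = f(0.195000, 0.553607) = -0.163582
  w ← 0.650000 + 0.39·(-0.163582) = 0.586203
w(0.39) ≈ 0.5862

0.5862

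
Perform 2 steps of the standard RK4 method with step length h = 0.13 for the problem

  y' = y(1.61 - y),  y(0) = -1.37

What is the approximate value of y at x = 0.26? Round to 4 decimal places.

-3.7286

RK4: k1 = f(x_n, y_n); k2 = f(x_n + h/2, y_n + (h/2)·k1); k3 = f(x_n + h/2, y_n + (h/2)·k2); k4 = f(x_n + h, y_n + h·k3); y_{n+1} = y_n + (h/6)·(k1 + 2k2 + 2k3 + k4).
x=0.000000, y=-1.370000:
  k1 = f(0.000000, -1.370000) = -4.082600
  k2 = f(0.065000, -1.635369) = -5.307376
  k3 = f(0.065000, -1.714979) = -5.702271
  k4 = f(0.130000, -2.111295) = -7.856753
  y ← -1.370000 + (0.13/6)·(k1 + 2k2 + 2k3 + k4) = -2.105771
x=0.130000, y=-2.105771:
  k1 = f(0.130000, -2.105771) = -7.824561
  k2 = f(0.195000, -2.614367) = -11.044047
  k3 = f(0.195000, -2.823634) = -12.518958
  k4 = f(0.260000, -3.733235) = -19.947554
  y ← -2.105771 + (0.13/6)·(k1 + 2k2 + 2k3 + k4) = -3.728563
y(0.26) ≈ -3.7286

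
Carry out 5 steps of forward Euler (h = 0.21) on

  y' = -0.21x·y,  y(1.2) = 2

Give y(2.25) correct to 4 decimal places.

1.3799

Euler: y_{n+1} = y_n + h·f(x_n, y_n).
x=1.200000, y=2.000000: f=-0.504000 → y ← 2.000000 + 0.21·(-0.504000) = 1.894160
x=1.410000, y=1.894160: f=-0.560861 → y ← 1.894160 + 0.21·(-0.560861) = 1.776379
x=1.620000, y=1.776379: f=-0.604324 → y ← 1.776379 + 0.21·(-0.604324) = 1.649471
x=1.830000, y=1.649471: f=-0.633892 → y ← 1.649471 + 0.21·(-0.633892) = 1.516354
x=2.040000, y=1.516354: f=-0.649606 → y ← 1.516354 + 0.21·(-0.649606) = 1.379937
y(2.25) ≈ 1.3799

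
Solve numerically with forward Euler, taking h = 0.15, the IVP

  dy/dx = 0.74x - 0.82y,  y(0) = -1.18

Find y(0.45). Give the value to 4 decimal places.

Euler: y_{n+1} = y_n + h·f(x_n, y_n).
x=0.000000, y=-1.180000: f=0.967600 → y ← -1.180000 + 0.15·0.967600 = -1.034860
x=0.150000, y=-1.034860: f=0.959585 → y ← -1.034860 + 0.15·0.959585 = -0.890922
x=0.300000, y=-0.890922: f=0.952556 → y ← -0.890922 + 0.15·0.952556 = -0.748039
y(0.45) ≈ -0.7480

-0.7480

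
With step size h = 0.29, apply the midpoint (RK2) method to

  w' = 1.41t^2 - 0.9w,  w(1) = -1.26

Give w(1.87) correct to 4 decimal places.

1.3722

Midpoint: k1 = f(t_n, w_n); k2 = f(t_n + h/2, w_n + (h/2)·k1); w_{n+1} = w_n + h·k2.
t=1.000000, w=-1.260000:
  k1 = f(1.000000, -1.260000) = 2.544000
  k2 = f(1.145000, -0.891120) = 2.650553
  w ← -1.260000 + 0.29·2.650553 = -0.491340
t=1.290000, w=-0.491340:
  k1 = f(1.290000, -0.491340) = 2.788587
  k2 = f(1.435000, -0.086995) = 2.981802
  w ← -0.491340 + 0.29·2.981802 = 0.373383
t=1.580000, w=0.373383:
  k1 = f(1.580000, 0.373383) = 3.183879
  k2 = f(1.725000, 0.835046) = 3.444090
  w ← 0.373383 + 0.29·3.444090 = 1.372169
w(1.87) ≈ 1.3722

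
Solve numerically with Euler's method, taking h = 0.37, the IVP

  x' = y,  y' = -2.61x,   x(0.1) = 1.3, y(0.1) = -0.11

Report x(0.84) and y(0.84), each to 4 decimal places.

0.7541, -2.5815

Euler on (x,y): x_{n+1} = x_n + h·x', y_{n+1} = y_n + h·y'.
0.100000: (1.300000, -0.110000); f=(-0.110000, -3.393000) → (1.259300, -1.365410)
0.470000: (1.259300, -1.365410); f=(-1.365410, -3.286773) → (0.754098, -2.581516)
(x(0.84), y(0.84)) ≈ (0.7541, -2.5815)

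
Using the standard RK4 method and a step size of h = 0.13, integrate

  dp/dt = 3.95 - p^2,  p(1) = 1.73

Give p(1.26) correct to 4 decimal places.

RK4: k1 = f(t_n, p_n); k2 = f(t_n + h/2, p_n + (h/2)·k1); k3 = f(t_n + h/2, p_n + (h/2)·k2); k4 = f(t_n + h, p_n + h·k3); p_{n+1} = p_n + (h/6)·(k1 + 2k2 + 2k3 + k4).
t=1.000000, p=1.730000:
  k1 = f(1.000000, 1.730000) = 0.957100
  k2 = f(1.065000, 1.792212) = 0.737978
  k3 = f(1.065000, 1.777969) = 0.788828
  k4 = f(1.130000, 1.832548) = 0.591769
  p ← 1.730000 + (0.13/6)·(k1 + 2k2 + 2k3 + k4) = 1.829720
t=1.130000, p=1.829720:
  k1 = f(1.130000, 1.829720) = 0.602123
  k2 = f(1.195000, 1.868858) = 0.457368
  k3 = f(1.195000, 1.859449) = 0.492448
  k4 = f(1.260000, 1.893739) = 0.363754
  p ← 1.829720 + (0.13/6)·(k1 + 2k2 + 2k3 + k4) = 1.891806
p(1.26) ≈ 1.8918

1.8918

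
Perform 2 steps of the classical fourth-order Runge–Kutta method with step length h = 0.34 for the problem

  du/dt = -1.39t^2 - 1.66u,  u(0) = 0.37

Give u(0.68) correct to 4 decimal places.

0.0072

RK4: k1 = f(t_n, u_n); k2 = f(t_n + h/2, u_n + (h/2)·k1); k3 = f(t_n + h/2, u_n + (h/2)·k2); k4 = f(t_n + h, u_n + h·k3); u_{n+1} = u_n + (h/6)·(k1 + 2k2 + 2k3 + k4).
t=0.000000, u=0.370000:
  k1 = f(0.000000, 0.370000) = -0.614200
  k2 = f(0.170000, 0.265586) = -0.481044
  k3 = f(0.170000, 0.288223) = -0.518620
  k4 = f(0.340000, 0.193669) = -0.482175
  u ← 0.370000 + (0.34/6)·(k1 + 2k2 + 2k3 + k4) = 0.194577
t=0.340000, u=0.194577:
  k1 = f(0.340000, 0.194577) = -0.483682
  k2 = f(0.510000, 0.112351) = -0.548042
  k3 = f(0.510000, 0.101410) = -0.529879
  k4 = f(0.680000, 0.014418) = -0.666670
  u ← 0.194577 + (0.34/6)·(k1 + 2k2 + 2k3 + k4) = 0.007226
u(0.68) ≈ 0.0072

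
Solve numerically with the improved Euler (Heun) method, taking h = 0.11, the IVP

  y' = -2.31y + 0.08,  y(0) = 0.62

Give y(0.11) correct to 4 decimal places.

Heun: k1 = f(s_n, y_n); k2 = f(s_n + h, y_n + h·k1); y_{n+1} = y_n + (h/2)·(k1 + k2).
s=0.000000, y=0.620000:
  k1 = f(0.000000, 0.620000) = -1.352200
  k2 = f(0.110000, 0.471258) = -1.008606
  y ← 0.620000 + (0.11/2)·(-1.352200 + (-1.008606)) = 0.490156
y(0.11) ≈ 0.4902

0.4902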